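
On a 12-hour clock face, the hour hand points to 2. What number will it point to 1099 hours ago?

1099 − 91·12 = 7, so 1099 ≡ 7 (mod 12).
2 − 7 → 7 on a 12-hour dial.

7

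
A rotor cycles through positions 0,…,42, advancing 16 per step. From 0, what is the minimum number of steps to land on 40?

The inverse of 16 mod 43 is 35 (since 16·35 = 560 ≡ 1).
So x ≡ 35·40 = 1400 ≡ 24 (mod 43).

24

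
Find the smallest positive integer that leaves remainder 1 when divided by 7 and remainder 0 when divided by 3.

15

x ≡ 0 (mod 3) gives x ∈ {0, 3, 6, 9, 12, 15}.
The first of these with x mod 7 = 1 is 15.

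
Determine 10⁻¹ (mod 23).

7

10·7 = 70 = 3·23 + 1, so 10⁻¹ ≡ 7 (mod 23).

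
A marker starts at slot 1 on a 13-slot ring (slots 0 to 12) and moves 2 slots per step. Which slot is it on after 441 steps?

441·2 = 882.
882 mod 13 = 11 (since 67·13 = 871).
(1 + 11) mod 13 = 12.

12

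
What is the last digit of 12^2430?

The units digit of 12^n cycles with period 4: 2, 4, 8, 6, …
2430 leaves remainder 2 on division by 4, so 12^2430 ends in 4.

4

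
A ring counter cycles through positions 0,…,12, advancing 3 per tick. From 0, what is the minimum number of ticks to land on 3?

The inverse of 3 mod 13 is 9 (since 3·9 = 27 ≡ 1).
Multiplying both sides by 9: x ≡ 9·3 = 27 ≡ 1 (mod 13).

1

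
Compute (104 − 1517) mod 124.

75

1517 mod 124 = 29 (since 12·124 = 1488).
(104 − 29) mod 124 = 75.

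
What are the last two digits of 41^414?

By repeated squaring mod 100: 41^1≡41, 41^2≡81, 41^4≡61, 41^8≡21, 41^16≡41, 41^32≡81, 41^64≡61, 41^128≡21, 41^256≡41.
Since 414 = 2 + 4 + 8 + 16 + 128 + 256 in binary, 41^414 ≡ 81·61·21·41·21·41 ≡ 61 (mod 100).

61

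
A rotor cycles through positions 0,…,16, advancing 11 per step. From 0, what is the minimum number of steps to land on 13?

11⁻¹ ≡ 14 (mod 17) because 11·14 = 154 = 9·17 + 1.
Multiplying both sides by 14: x ≡ 14·13 = 182 ≡ 12 (mod 17).

12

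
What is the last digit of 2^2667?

The units digit of 2^n cycles with period 4: 2, 4, 8, 6, …
2667 leaves remainder 3 on division by 4, so 2^2667 ends in 8.

8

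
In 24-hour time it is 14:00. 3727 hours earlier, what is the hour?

7

Dividing 3727 by 24 gives quotient 155 and remainder 7.
(14 − 7) mod 24 = 7.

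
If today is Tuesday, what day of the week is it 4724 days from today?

Monday

4724 − 674·7 = 6, so 4724 ≡ 6 (mod 7).
Tuesday + 6 days → Monday.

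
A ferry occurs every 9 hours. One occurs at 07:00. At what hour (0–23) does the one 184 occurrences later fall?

184·9 = 1656.
Dividing 1656 by 24 gives quotient 69 and remainder 0.
(7 + 0) mod 24 = 7.

7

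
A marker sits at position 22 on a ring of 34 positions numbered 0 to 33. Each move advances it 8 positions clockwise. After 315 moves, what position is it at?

315·8 = 2520.
Dividing 2520 by 34 gives quotient 74 and remainder 4.
(22 + 4) mod 34 = 26.

26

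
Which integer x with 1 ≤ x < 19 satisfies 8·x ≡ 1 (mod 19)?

12

19 = 2·8 + 3
8 = 2·3 + 2
3 = 1·2 + 1
2 = 2·1 + 0
Back-substituting gives 8·12 ≡ 1 (mod 19).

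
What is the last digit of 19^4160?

1

The units digit of 19^n cycles with period 2: 9, 1, …
4160 mod 2 = 0, so the last digit matches 9^2 = 1.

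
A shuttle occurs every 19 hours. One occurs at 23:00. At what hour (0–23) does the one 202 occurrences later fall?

202·19 = 3838.
3838 − 159·24 = 22, so 3838 ≡ 22 (mod 24).
(23 + 22) mod 24 = 21.

21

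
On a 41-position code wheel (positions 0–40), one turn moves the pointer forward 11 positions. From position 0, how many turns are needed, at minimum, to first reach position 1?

15

11·15 = 165 = 4·41 + 1, so 11⁻¹ ≡ 15 (mod 41).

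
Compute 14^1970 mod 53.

7

Successive squares of 14 mod 53: 14^1≡14, 14^2≡37, 14^4≡44, 14^8≡28, 14^16≡42, 14^32≡15, 14^64≡13, 14^128≡10, 14^256≡47, 14^512≡36, 14^1024≡24.
Since 1970 = 2 + 16 + 32 + 128 + 256 + 512 + 1024 in binary, 14^1970 ≡ 37·42·15·10·47·36·24 ≡ 7 (mod 53).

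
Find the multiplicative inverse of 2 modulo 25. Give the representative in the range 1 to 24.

13

25 = 12·2 + 1
2 = 2·1 + 0
Back-substituting gives 2·13 ≡ 1 (mod 25).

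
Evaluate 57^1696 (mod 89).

45

By repeated squaring mod 89: 57^1≡57, 57^2≡45, 57^4≡67, 57^8≡39, 57^16≡8, 57^32≡64, 57^64≡2, 57^128≡4, 57^256≡16, 57^512≡78, 57^1024≡32.
1696 = 32 + 128 + 512 + 1024, so 57^1696 ≡ 64·4·78·32 ≡ 45 (mod 89).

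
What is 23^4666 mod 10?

9

Powers of 3 mod 10 repeat with period 4: 3, 9, 7, 1.
4666 mod 4 = 2, so the last digit matches 3^2 = 9.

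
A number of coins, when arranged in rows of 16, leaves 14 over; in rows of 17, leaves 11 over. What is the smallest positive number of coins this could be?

62

x ≡ 14 (mod 16) gives x ∈ {14, 30, 46, 62}.
The first of these with x mod 17 = 11 is 62.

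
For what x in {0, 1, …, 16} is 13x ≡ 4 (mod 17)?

16

13⁻¹ ≡ 4 (mod 17) because 13·4 = 52 = 3·17 + 1.
So x ≡ 4·4 = 16 ≡ 16 (mod 17).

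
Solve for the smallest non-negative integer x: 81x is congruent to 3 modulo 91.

27

81⁻¹ ≡ 9 (mod 91) because 81·9 = 729 = 8·91 + 1.
Multiplying both sides by 9: x ≡ 9·3 = 27 ≡ 27 (mod 91).
Check: 81·27 = 2187 = 24·91 + 3.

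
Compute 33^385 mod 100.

93

By repeated squaring mod 100: 33^1≡33, 33^2≡89, 33^4≡21, 33^8≡41, 33^16≡81, 33^32≡61, 33^64≡21, 33^128≡41, 33^256≡81.
Since 385 = 1 + 128 + 256 in binary, 33^385 ≡ 33·41·81 ≡ 93 (mod 100).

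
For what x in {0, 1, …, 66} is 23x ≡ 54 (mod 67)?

14

23⁻¹ ≡ 35 (mod 67) because 23·35 = 805 = 12·67 + 1.
So x ≡ 35·54 = 1890 ≡ 14 (mod 67).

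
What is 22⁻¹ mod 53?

41

53 = 2·22 + 9
22 = 2·9 + 4
9 = 2·4 + 1
4 = 4·1 + 0
Back-substituting gives 22·41 ≡ 1 (mod 53).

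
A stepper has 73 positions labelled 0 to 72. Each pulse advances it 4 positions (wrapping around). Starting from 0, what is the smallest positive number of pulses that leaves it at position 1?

55

73 = 18·4 + 1
4 = 4·1 + 0
Back-substituting gives 4·55 ≡ 1 (mod 73).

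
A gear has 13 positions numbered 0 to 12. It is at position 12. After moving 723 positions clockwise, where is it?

723 = 55·13 + 8, so 723 mod 13 = 8.
(12 + 8) mod 13 = 7.

7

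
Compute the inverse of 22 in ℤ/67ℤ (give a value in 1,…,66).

22·64 = 1408 = 21·67 + 1, so 22⁻¹ ≡ 64 (mod 67).

64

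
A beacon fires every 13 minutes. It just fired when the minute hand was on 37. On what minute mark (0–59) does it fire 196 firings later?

5

196·13 = 2548.
2548 = 42·60 + 28, so 2548 mod 60 = 28.
(37 + 28) mod 60 = 5.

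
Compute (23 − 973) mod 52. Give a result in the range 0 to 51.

38

Dividing 973 by 52 gives quotient 18 and remainder 37.
(23 − 37) mod 52 = 38.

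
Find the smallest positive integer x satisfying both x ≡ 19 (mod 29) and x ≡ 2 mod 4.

106

x ≡ 2 (mod 4) gives x ∈ {2, 6, 10, 14, 18, 22, 26, 30, …}.
The first of these with x mod 29 = 19 is 106.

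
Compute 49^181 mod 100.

Square-and-reduce mod 100: 49^1≡49, 49^2≡1, 49^4≡1, 49^8≡1, 49^16≡1, 49^32≡1, 49^64≡1, 49^128≡1.
181 = 1 + 4 + 16 + 32 + 128, so 49^181 ≡ 49·1·1·1·1 ≡ 49 (mod 100).

49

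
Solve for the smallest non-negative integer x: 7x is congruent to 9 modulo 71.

The inverse of 7 mod 71 is 61 (since 7·61 = 427 ≡ 1).
So x ≡ 61·9 = 549 ≡ 52 (mod 71).
Check: 7·52 = 364 = 5·71 + 9.

52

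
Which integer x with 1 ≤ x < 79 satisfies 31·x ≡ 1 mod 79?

51

79 = 2·31 + 17
31 = 1·17 + 14
17 = 1·14 + 3
14 = 4·3 + 2
3 = 1·2 + 1
2 = 2·1 + 0
Back-substituting gives 31·51 ≡ 1 (mod 79).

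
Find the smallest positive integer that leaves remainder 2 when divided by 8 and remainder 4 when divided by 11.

26

x ≡ 2 (mod 8) gives x ∈ {2, 10, 18, 26}.
The first of these with x mod 11 = 4 is 26.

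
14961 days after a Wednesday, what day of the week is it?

Friday

14961 mod 7 = 2 (since 2137·7 = 14959).
Wednesday + 2 days → Friday.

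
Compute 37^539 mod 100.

73

By repeated squaring mod 100: 37^1≡37, 37^2≡69, 37^4≡61, 37^8≡21, 37^16≡41, 37^32≡81, 37^64≡61, 37^128≡21, 37^256≡41, 37^512≡81.
Since 539 = 1 + 2 + 8 + 16 + 512 in binary, 37^539 ≡ 37·69·21·41·81 ≡ 73 (mod 100).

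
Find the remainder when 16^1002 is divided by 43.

By repeated squaring mod 43: 16^1≡16, 16^2≡41, 16^4≡4, 16^8≡16, 16^16≡41, 16^32≡4, 16^64≡16, 16^128≡41, 16^256≡4, 16^512≡16.
Since 1002 = 2 + 8 + 32 + 64 + 128 + 256 + 512 in binary, 16^1002 ≡ 41·16·4·16·41·4·16 ≡ 16 (mod 43).

16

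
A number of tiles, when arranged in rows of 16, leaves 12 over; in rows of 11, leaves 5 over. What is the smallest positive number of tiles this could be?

x ≡ 5 (mod 11) gives x ∈ {5, 16, 27, 38, 49, 60}.
The first of these with x mod 16 = 12 is 60.

60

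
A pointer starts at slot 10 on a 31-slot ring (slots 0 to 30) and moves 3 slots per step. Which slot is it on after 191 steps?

191·3 = 573.
573 = 18·31 + 15, so 573 mod 31 = 15.
(10 + 15) mod 31 = 25.

25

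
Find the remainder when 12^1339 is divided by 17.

6

Square-and-reduce mod 17: 12^1≡12, 12^2≡8, 12^4≡13, 12^8≡16, 12^16≡1, 12^32≡1, 12^64≡1, 12^128≡1, 12^256≡1, 12^512≡1, 12^1024≡1.
1339 = 1 + 2 + 8 + 16 + 32 + 256 + 1024, so 12^1339 ≡ 12·8·16·1·1·1·1 ≡ 6 (mod 17).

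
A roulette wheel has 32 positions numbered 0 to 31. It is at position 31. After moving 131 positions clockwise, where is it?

131 mod 32 = 3 (since 4·32 = 128).
(31 + 3) mod 32 = 2.

2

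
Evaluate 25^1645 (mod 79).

Successive squares of 25 mod 79: 25^1≡25, 25^2≡72, 25^4≡49, 25^8≡31, 25^16≡13, 25^32≡11, 25^64≡42, 25^128≡26, 25^256≡44, 25^512≡40, 25^1024≡20.
Since 1645 = 1 + 4 + 8 + 32 + 64 + 512 + 1024 in binary, 25^1645 ≡ 25·49·31·11·42·40·20 ≡ 36 (mod 79).

36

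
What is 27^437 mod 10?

Powers of 7 mod 10 repeat with period 4: 7, 9, 3, 1.
437 mod 4 = 1, so the last digit matches 7^1 = 7.

7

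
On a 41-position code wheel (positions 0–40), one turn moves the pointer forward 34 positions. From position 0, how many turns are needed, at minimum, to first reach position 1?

35

34·35 = 1190 = 29·41 + 1, so 34⁻¹ ≡ 35 (mod 41).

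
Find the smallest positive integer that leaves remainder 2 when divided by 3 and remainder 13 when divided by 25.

x ≡ 2 (mod 3) gives x ∈ {2, 5, 8, 11, 14, 17, 20, 23, …}.
The first of these with x mod 25 = 13 is 38.

38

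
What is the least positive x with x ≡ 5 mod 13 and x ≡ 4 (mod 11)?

70

Since 11·6 ≡ 1 (mod 13), take x = 4 + 11·((5−4)·6 mod 13) = 4 + 11·6 = 70.
Check: 70 mod 13 = 5, 70 mod 11 = 4.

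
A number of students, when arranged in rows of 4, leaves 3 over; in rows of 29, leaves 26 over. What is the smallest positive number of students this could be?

55

Since 29·1 ≡ 1 (mod 4), take x = 26 + 29·((3−26)·1 mod 4) = 26 + 29·1 = 55.
Check: 55 mod 4 = 3, 55 mod 29 = 26.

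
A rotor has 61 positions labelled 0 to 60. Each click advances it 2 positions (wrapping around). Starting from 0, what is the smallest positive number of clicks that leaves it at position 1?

2·31 = 62 = 1·61 + 1, so 2⁻¹ ≡ 31 (mod 61).

31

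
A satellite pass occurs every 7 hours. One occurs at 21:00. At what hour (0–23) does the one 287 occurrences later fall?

14

287·7 = 2009.
2009 = 83·24 + 17, so 2009 mod 24 = 17.
(21 + 17) mod 24 = 14.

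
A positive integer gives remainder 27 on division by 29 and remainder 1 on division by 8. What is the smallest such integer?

x ≡ 1 (mod 8) gives x ∈ {1, 9, 17, 25, 33, 41, 49, 57, …}.
The first of these with x mod 29 = 27 is 201.

201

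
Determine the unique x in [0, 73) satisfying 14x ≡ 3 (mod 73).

14⁻¹ ≡ 47 (mod 73) because 14·47 = 658 = 9·73 + 1.
Multiplying both sides by 47: x ≡ 47·3 = 141 ≡ 68 (mod 73).
Check: 14·68 = 952 = 13·73 + 3.

68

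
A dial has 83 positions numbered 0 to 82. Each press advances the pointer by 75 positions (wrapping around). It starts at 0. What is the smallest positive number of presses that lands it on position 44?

36

75⁻¹ ≡ 31 (mod 83) because 75·31 = 2325 = 28·83 + 1.
So x ≡ 31·44 = 1364 ≡ 36 (mod 83).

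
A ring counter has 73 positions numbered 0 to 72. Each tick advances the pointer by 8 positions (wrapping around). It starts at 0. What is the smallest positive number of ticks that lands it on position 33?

68

8⁻¹ ≡ 64 (mod 73) because 8·64 = 512 = 7·73 + 1.
So x ≡ 64·33 = 2112 ≡ 68 (mod 73).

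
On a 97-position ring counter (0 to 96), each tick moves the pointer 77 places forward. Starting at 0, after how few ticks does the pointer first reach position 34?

8

The inverse of 77 mod 97 is 63 (since 77·63 = 4851 ≡ 1).
Multiplying both sides by 63: x ≡ 63·34 = 2142 ≡ 8 (mod 97).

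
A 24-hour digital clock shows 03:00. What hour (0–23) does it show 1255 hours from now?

Dividing 1255 by 24 gives quotient 52 and remainder 7.
(3 + 7) mod 24 = 10.

10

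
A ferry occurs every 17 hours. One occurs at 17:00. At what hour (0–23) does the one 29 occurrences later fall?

29·17 = 493.
493 mod 24 = 13 (since 20·24 = 480).
(17 + 13) mod 24 = 6.

6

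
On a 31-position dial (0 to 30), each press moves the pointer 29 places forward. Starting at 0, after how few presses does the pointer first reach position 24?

29⁻¹ ≡ 15 (mod 31) because 29·15 = 435 = 14·31 + 1.
So x ≡ 15·24 = 360 ≡ 19 (mod 31).
Check: 29·19 = 551 = 17·31 + 24.

19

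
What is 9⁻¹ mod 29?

9·13 = 117 = 4·29 + 1, so 9⁻¹ ≡ 13 (mod 29).

13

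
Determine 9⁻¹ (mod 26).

3

26 = 2·9 + 8
9 = 1·8 + 1
8 = 8·1 + 0
Back-substituting gives 9·3 ≡ 1 (mod 26).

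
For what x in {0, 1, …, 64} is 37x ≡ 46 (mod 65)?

3

37⁻¹ ≡ 58 (mod 65) because 37·58 = 2146 = 33·65 + 1.
Multiplying both sides by 58: x ≡ 58·46 = 2668 ≡ 3 (mod 65).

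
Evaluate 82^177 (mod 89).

Successive squares of 82 mod 89: 82^1≡82, 82^2≡49, 82^4≡87, 82^8≡4, 82^16≡16, 82^32≡78, 82^64≡32, 82^128≡45.
177 = 1 + 16 + 32 + 128, so 82^177 ≡ 82·16·78·45 ≡ 82 (mod 89).

82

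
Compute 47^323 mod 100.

23

Square-and-reduce mod 100: 47^1≡47, 47^2≡9, 47^4≡81, 47^8≡61, 47^16≡21, 47^32≡41, 47^64≡81, 47^128≡61, 47^256≡21.
323 = 1 + 2 + 64 + 256, so 47^323 ≡ 47·9·81·21 ≡ 23 (mod 100).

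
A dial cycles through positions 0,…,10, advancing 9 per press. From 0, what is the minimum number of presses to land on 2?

10

9⁻¹ ≡ 5 (mod 11) because 9·5 = 45 = 4·11 + 1.
So x ≡ 5·2 = 10 ≡ 10 (mod 11).
Check: 9·10 = 90 = 8·11 + 2.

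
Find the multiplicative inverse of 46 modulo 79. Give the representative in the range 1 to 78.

79 = 1·46 + 33
46 = 1·33 + 13
33 = 2·13 + 7
13 = 1·7 + 6
7 = 1·6 + 1
6 = 6·1 + 0
Back-substituting gives 46·67 ≡ 1 (mod 79).

67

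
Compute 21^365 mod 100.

By repeated squaring mod 100: 21^1≡21, 21^2≡41, 21^4≡81, 21^8≡61, 21^16≡21, 21^32≡41, 21^64≡81, 21^128≡61, 21^256≡21.
365 = 1 + 4 + 8 + 32 + 64 + 256, so 21^365 ≡ 21·81·61·41·81·21 ≡ 1 (mod 100).

1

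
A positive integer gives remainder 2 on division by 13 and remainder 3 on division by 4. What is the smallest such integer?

15

x ≡ 3 (mod 4) gives x ∈ {3, 7, 11, 15}.
The first of these with x mod 13 = 2 is 15.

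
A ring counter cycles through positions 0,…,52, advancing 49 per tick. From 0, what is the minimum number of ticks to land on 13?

10

49⁻¹ ≡ 13 (mod 53) because 49·13 = 637 = 12·53 + 1.
So x ≡ 13·13 = 169 ≡ 10 (mod 53).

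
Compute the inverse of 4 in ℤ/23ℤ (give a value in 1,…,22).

23 = 5·4 + 3
4 = 1·3 + 1
3 = 3·1 + 0
Back-substituting gives 4·6 ≡ 1 (mod 23).

6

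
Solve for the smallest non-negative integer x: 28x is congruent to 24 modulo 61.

27

28⁻¹ ≡ 24 (mod 61) because 28·24 = 672 = 11·61 + 1.
So x ≡ 24·24 = 576 ≡ 27 (mod 61).
Check: 28·27 = 756 = 12·61 + 24.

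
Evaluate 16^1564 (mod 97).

61

By repeated squaring mod 97: 16^1≡16, 16^2≡62, 16^4≡61, 16^8≡35, 16^16≡61, 16^32≡35, 16^64≡61, 16^128≡35, 16^256≡61, 16^512≡35, 16^1024≡61.
Since 1564 = 4 + 8 + 16 + 512 + 1024 in binary, 16^1564 ≡ 61·35·61·35·61 ≡ 61 (mod 97).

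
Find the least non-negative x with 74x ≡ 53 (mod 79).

The inverse of 74 mod 79 is 63 (since 74·63 = 4662 ≡ 1).
Multiplying both sides by 63: x ≡ 63·53 = 3339 ≡ 21 (mod 79).
Check: 74·21 = 1554 = 19·79 + 53.

21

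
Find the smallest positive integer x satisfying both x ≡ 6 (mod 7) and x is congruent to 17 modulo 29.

104

x ≡ 6 (mod 7) gives x ∈ {6, 13, 20, 27, 34, 41, 48, 55, …}.
The first of these with x mod 29 = 17 is 104.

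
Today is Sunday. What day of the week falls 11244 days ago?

Friday

11244 − 1606·7 = 2, so 11244 ≡ 2 (mod 7).
Sunday − 2 days → Friday.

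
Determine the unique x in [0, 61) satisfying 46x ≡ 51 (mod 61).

The inverse of 46 mod 61 is 4 (since 46·4 = 184 ≡ 1).
Multiplying both sides by 4: x ≡ 4·51 = 204 ≡ 21 (mod 61).

21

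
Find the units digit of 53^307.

Powers of 3 mod 10 repeat with period 4: 3, 9, 7, 1.
307 mod 4 = 3, so the last digit matches 3^3 = 7.

7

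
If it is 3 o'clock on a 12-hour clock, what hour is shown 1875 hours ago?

1875 mod 12 = 3 (since 156·12 = 1872).
3 − 3 → 12 on a 12-hour dial.

12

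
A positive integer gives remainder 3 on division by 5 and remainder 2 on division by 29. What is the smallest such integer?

118

x ≡ 3 (mod 5) gives x ∈ {3, 8, 13, 18, 23, 28, 33, 38, …}.
The first of these with x mod 29 = 2 is 118.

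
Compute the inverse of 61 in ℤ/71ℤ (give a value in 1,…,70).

71 = 1·61 + 10
61 = 6·10 + 1
10 = 10·1 + 0
Back-substituting gives 61·7 ≡ 1 (mod 71).

7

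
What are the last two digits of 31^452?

Successive squares of 31 mod 100: 31^1≡31, 31^2≡61, 31^4≡21, 31^8≡41, 31^16≡81, 31^32≡61, 31^64≡21, 31^128≡41, 31^256≡81.
452 = 4 + 64 + 128 + 256, so 31^452 ≡ 21·21·41·81 ≡ 61 (mod 100).

61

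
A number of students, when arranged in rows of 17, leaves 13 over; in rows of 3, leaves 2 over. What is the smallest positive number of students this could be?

47

x ≡ 2 (mod 3) gives x ∈ {2, 5, 8, 11, 14, 17, 20, 23, …}.
The first of these with x mod 17 = 13 is 47.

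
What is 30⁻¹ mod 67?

38

67 = 2·30 + 7
30 = 4·7 + 2
7 = 3·2 + 1
2 = 2·1 + 0
Back-substituting gives 30·38 ≡ 1 (mod 67).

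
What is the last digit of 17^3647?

Last digits of 7^n: 7, 9, 3, 1 (period 4).
3647 mod 4 = 3, so the last digit matches 7^3 = 3.

3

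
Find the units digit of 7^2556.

Powers of 7 mod 10 repeat with period 4: 7, 9, 3, 1.
2556 mod 4 = 0, so the last digit matches 7^4 = 1.

1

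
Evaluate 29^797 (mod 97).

17

By repeated squaring mod 97: 29^1≡29, 29^2≡65, 29^4≡54, 29^8≡6, 29^16≡36, 29^32≡35, 29^64≡61, 29^128≡35, 29^256≡61, 29^512≡35.
797 = 1 + 4 + 8 + 16 + 256 + 512, so 29^797 ≡ 29·54·6·36·61·35 ≡ 17 (mod 97).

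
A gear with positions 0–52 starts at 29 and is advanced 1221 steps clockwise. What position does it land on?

31

1221 − 23·53 = 2, so 1221 ≡ 2 (mod 53).
(29 + 2) mod 53 = 31.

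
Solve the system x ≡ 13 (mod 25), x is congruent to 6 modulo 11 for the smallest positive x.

138

Since 11·16 ≡ 1 (mod 25), take x = 6 + 11·((13−6)·16 mod 25) = 6 + 11·12 = 138.
Check: 138 mod 25 = 13, 138 mod 11 = 6.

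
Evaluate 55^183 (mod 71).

Square-and-reduce mod 71: 55^1≡55, 55^2≡43, 55^4≡3, 55^8≡9, 55^16≡10, 55^32≡29, 55^64≡60, 55^128≡50.
183 = 1 + 2 + 4 + 16 + 32 + 128, so 55^183 ≡ 55·43·3·10·29·50 ≡ 62 (mod 71).

62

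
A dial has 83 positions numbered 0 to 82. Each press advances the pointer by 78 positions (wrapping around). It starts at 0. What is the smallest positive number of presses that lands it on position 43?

8

The inverse of 78 mod 83 is 33 (since 78·33 = 2574 ≡ 1).
So x ≡ 33·43 = 1419 ≡ 8 (mod 83).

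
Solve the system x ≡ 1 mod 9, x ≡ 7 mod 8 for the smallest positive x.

55

Since 8·8 ≡ 1 (mod 9), take x = 7 + 8·((1−7)·8 mod 9) = 7 + 8·6 = 55.
Check: 55 mod 9 = 1, 55 mod 8 = 7.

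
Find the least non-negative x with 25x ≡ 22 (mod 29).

25⁻¹ ≡ 7 (mod 29) because 25·7 = 175 = 6·29 + 1.
So x ≡ 7·22 = 154 ≡ 9 (mod 29).

9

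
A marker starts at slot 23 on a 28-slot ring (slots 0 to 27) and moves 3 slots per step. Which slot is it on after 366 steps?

1

366·3 = 1098.
1098 = 39·28 + 6, so 1098 mod 28 = 6.
(23 + 6) mod 28 = 1.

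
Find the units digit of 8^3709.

The units digit of 8^n cycles with period 4: 8, 4, 2, 6, …
3709 leaves remainder 1 on division by 4, so 8^3709 ends in 8.

8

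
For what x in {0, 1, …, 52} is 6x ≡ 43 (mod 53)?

The inverse of 6 mod 53 is 9 (since 6·9 = 54 ≡ 1).
Multiplying both sides by 9: x ≡ 9·43 = 387 ≡ 16 (mod 53).

16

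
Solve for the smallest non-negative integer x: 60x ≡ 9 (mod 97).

The inverse of 60 mod 97 is 76 (since 60·76 = 4560 ≡ 1).
Multiplying both sides by 76: x ≡ 76·9 = 684 ≡ 5 (mod 97).

5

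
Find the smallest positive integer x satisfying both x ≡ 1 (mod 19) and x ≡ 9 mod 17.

77

x ≡ 9 (mod 17) gives x ∈ {9, 26, 43, 60, 77}.
The first of these with x mod 19 = 1 is 77.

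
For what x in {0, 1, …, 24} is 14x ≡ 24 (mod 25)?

14⁻¹ ≡ 9 (mod 25) because 14·9 = 126 = 5·25 + 1.
So x ≡ 9·24 = 216 ≡ 16 (mod 25).

16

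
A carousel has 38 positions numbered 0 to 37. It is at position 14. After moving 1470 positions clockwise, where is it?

2

Dividing 1470 by 38 gives quotient 38 and remainder 26.
(14 + 26) mod 38 = 2.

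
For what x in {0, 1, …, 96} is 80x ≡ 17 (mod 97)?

96

The inverse of 80 mod 97 is 57 (since 80·57 = 4560 ≡ 1).
Multiplying both sides by 57: x ≡ 57·17 = 969 ≡ 96 (mod 97).
Check: 80·96 = 7680 = 79·97 + 17.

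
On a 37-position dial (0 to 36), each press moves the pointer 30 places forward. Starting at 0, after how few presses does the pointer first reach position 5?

The inverse of 30 mod 37 is 21 (since 30·21 = 630 ≡ 1).
So x ≡ 21·5 = 105 ≡ 31 (mod 37).

31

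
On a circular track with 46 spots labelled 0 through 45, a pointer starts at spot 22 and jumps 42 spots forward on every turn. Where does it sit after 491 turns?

491·42 = 20622.
Dividing 20622 by 46 gives quotient 448 and remainder 14.
(22 + 14) mod 46 = 36.

36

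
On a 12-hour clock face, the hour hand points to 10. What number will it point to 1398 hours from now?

4

1398 mod 12 = 6 (since 116·12 = 1392).
10 + 6 → 4 on a 12-hour dial.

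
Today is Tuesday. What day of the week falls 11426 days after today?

11426 = 1632·7 + 2, so 11426 mod 7 = 2.
Tuesday + 2 days → Thursday.

Thursday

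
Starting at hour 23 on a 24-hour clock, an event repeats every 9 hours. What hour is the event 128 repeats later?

23

128·9 = 1152.
1152 − 48·24 = 0, so 1152 ≡ 0 (mod 24).
(23 + 0) mod 24 = 23.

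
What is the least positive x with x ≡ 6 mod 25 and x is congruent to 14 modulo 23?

Since 23·12 ≡ 1 (mod 25), take x = 14 + 23·((6−14)·12 mod 25) = 14 + 23·4 = 106.
Check: 106 mod 25 = 6, 106 mod 23 = 14.

106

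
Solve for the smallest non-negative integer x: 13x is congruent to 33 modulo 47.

13⁻¹ ≡ 29 (mod 47) because 13·29 = 377 = 8·47 + 1.
Multiplying both sides by 29: x ≡ 29·33 = 957 ≡ 17 (mod 47).

17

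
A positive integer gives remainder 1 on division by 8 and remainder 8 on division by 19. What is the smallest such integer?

Since 19·3 ≡ 1 (mod 8), take x = 8 + 19·((1−8)·3 mod 8) = 8 + 19·3 = 65.
Check: 65 mod 8 = 1, 65 mod 19 = 8.

65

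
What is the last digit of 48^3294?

Powers of 8 mod 10 repeat with period 4: 8, 4, 2, 6.
3294 mod 4 = 2, so the last digit matches 8^2 = 4.

4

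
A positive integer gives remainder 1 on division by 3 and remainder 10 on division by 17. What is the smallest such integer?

10

x ≡ 1 (mod 3) gives x ∈ {1, 4, 7, 10}.
The first of these with x mod 17 = 10 is 10.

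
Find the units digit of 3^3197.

The units digit of 3^n cycles with period 4: 3, 9, 7, 1, …
3197 leaves remainder 1 on division by 4, so 3^3197 ends in 3.

3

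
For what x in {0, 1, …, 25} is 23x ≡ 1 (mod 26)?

17

23⁻¹ ≡ 17 (mod 26) because 23·17 = 391 = 15·26 + 1.
So x ≡ 17·1 = 17 ≡ 17 (mod 26).
Check: 23·17 = 391 = 15·26 + 1.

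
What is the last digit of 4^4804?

6

Last digits of 4^n: 4, 6 (period 2).
4804 mod 2 = 0, so the last digit matches 4^2 = 6.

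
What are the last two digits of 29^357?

By repeated squaring mod 100: 29^1≡29, 29^2≡41, 29^4≡81, 29^8≡61, 29^16≡21, 29^32≡41, 29^64≡81, 29^128≡61, 29^256≡21.
Since 357 = 1 + 4 + 32 + 64 + 256 in binary, 29^357 ≡ 29·81·41·81·21 ≡ 9 (mod 100).

09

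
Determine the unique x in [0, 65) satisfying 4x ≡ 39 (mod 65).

26

The inverse of 4 mod 65 is 49 (since 4·49 = 196 ≡ 1).
Multiplying both sides by 49: x ≡ 49·39 = 1911 ≡ 26 (mod 65).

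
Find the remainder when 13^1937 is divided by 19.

2

Square-and-reduce mod 19: 13^1≡13, 13^2≡17, 13^4≡4, 13^8≡16, 13^16≡9, 13^32≡5, 13^64≡6, 13^128≡17, 13^256≡4, 13^512≡16, 13^1024≡9.
1937 = 1 + 16 + 128 + 256 + 512 + 1024, so 13^1937 ≡ 13·9·17·4·16·9 ≡ 2 (mod 19).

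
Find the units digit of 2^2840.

Last digits of 2^n: 2, 4, 8, 6 (period 4).
2840 leaves remainder 0 on division by 4, so 2^2840 ends in 6.

6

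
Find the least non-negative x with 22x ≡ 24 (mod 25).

17

22⁻¹ ≡ 8 (mod 25) because 22·8 = 176 = 7·25 + 1.
So x ≡ 8·24 = 192 ≡ 17 (mod 25).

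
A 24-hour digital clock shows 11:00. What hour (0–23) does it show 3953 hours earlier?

3953 − 164·24 = 17, so 3953 ≡ 17 (mod 24).
(11 − 17) mod 24 = 18.

18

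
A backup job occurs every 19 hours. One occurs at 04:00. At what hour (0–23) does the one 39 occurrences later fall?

39·19 = 741.
Dividing 741 by 24 gives quotient 30 and remainder 21.
(4 + 21) mod 24 = 1.

1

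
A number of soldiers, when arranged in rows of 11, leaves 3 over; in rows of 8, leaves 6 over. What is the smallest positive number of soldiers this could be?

14

x ≡ 6 (mod 8) gives x ∈ {6, 14}.
The first of these with x mod 11 = 3 is 14.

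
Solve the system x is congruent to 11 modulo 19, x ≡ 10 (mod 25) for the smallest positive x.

x ≡ 11 (mod 19) gives x ∈ {11, 30, 49, 68, 87, 106, 125, 144, …}.
The first of these with x mod 25 = 10 is 410.

410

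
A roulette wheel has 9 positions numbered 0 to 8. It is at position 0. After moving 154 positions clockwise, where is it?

1

154 = 17·9 + 1, so 154 mod 9 = 1.
(0 + 1) mod 9 = 1.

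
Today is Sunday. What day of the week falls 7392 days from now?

Dividing 7392 by 7 gives quotient 1056 and remainder 0.
Sunday + 0 days → Sunday.

Sunday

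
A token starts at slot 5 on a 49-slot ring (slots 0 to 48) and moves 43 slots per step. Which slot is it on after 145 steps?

17

145·43 = 6235.
6235 mod 49 = 12 (since 127·49 = 6223).
(5 + 12) mod 49 = 17.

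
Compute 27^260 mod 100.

Successive squares of 27 mod 100: 27^1≡27, 27^2≡29, 27^4≡41, 27^8≡81, 27^16≡61, 27^32≡21, 27^64≡41, 27^128≡81, 27^256≡61.
260 = 4 + 256, so 27^260 ≡ 41·61 ≡ 1 (mod 100).

1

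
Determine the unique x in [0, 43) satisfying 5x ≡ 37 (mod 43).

16

The inverse of 5 mod 43 is 26 (since 5·26 = 130 ≡ 1).
Multiplying both sides by 26: x ≡ 26·37 = 962 ≡ 16 (mod 43).
Check: 5·16 = 80 = 1·43 + 37.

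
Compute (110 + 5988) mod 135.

5988 = 44·135 + 48, so 5988 mod 135 = 48.
(110 + 48) mod 135 = 23.

23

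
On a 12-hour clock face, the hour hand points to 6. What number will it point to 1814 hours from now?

1814 − 151·12 = 2, so 1814 ≡ 2 (mod 12).
6 + 2 → 8 on a 12-hour dial.

8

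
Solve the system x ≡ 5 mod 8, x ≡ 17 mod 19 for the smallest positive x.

x ≡ 5 (mod 8) gives x ∈ {5, 13, 21, 29, 37, 45, 53, 61, …}.
The first of these with x mod 19 = 17 is 93.

93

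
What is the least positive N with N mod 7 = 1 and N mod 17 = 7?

x ≡ 1 (mod 7) gives x ∈ {1, 8, 15, 22, 29, 36, 43, 50, …}.
The first of these with x mod 17 = 7 is 92.

92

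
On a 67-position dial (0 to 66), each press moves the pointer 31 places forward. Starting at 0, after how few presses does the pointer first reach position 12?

31⁻¹ ≡ 13 (mod 67) because 31·13 = 403 = 6·67 + 1.
So x ≡ 13·12 = 156 ≡ 22 (mod 67).

22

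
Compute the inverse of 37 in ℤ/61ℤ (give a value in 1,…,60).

33

37·33 = 1221 = 20·61 + 1, so 37⁻¹ ≡ 33 (mod 61).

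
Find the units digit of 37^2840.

The units digit of 37^n cycles with period 4: 7, 9, 3, 1, …
2840 leaves remainder 0 on division by 4, so 37^2840 ends in 1.

1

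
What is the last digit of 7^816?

The units digit of 7^n cycles with period 4: 7, 9, 3, 1, …
816 leaves remainder 0 on division by 4, so 7^816 ends in 1.

1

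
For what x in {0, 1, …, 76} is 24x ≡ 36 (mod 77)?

24⁻¹ ≡ 61 (mod 77) because 24·61 = 1464 = 19·77 + 1.
So x ≡ 61·36 = 2196 ≡ 40 (mod 77).

40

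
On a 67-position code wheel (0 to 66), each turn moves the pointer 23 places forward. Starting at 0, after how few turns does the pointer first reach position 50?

8

23⁻¹ ≡ 35 (mod 67) because 23·35 = 805 = 12·67 + 1.
So x ≡ 35·50 = 1750 ≡ 8 (mod 67).
Check: 23·8 = 184 = 2·67 + 50.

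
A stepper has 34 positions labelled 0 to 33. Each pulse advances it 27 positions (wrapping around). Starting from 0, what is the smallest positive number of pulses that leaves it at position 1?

34 = 1·27 + 7
27 = 3·7 + 6
7 = 1·6 + 1
6 = 6·1 + 0
Back-substituting gives 27·29 ≡ 1 (mod 34).

29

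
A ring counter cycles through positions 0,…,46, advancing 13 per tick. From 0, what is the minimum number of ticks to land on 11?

13⁻¹ ≡ 29 (mod 47) because 13·29 = 377 = 8·47 + 1.
So x ≡ 29·11 = 319 ≡ 37 (mod 47).
Check: 13·37 = 481 = 10·47 + 11.

37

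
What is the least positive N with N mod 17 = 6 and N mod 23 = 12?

x ≡ 6 (mod 17) gives x ∈ {6, 23, 40, 57, 74, 91, 108, 125, …}.
The first of these with x mod 23 = 12 is 380.

380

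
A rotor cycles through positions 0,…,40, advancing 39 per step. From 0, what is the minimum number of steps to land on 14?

The inverse of 39 mod 41 is 20 (since 39·20 = 780 ≡ 1).
Multiplying both sides by 20: x ≡ 20·14 = 280 ≡ 34 (mod 41).
Check: 39·34 = 1326 = 32·41 + 14.

34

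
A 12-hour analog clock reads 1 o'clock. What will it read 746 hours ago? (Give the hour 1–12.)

746 − 62·12 = 2, so 746 ≡ 2 (mod 12).
1 − 2 → 11 on a 12-hour dial.

11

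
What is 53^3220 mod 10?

1

Last digits of 3^n: 3, 9, 7, 1 (period 4).
3220 mod 4 = 0, so the last digit matches 3^4 = 1.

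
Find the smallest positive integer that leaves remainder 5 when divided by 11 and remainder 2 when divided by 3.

x ≡ 2 (mod 3) gives x ∈ {2, 5}.
The first of these with x mod 11 = 5 is 5.

5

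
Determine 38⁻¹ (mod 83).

38·59 = 2242 = 27·83 + 1, so 38⁻¹ ≡ 59 (mod 83).

59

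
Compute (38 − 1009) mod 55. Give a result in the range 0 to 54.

1009 mod 55 = 19 (since 18·55 = 990).
(38 − 19) mod 55 = 19.

19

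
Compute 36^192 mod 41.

16

By repeated squaring mod 41: 36^1≡36, 36^2≡25, 36^4≡10, 36^8≡18, 36^16≡37, 36^32≡16, 36^64≡10, 36^128≡18.
192 = 64 + 128, so 36^192 ≡ 10·18 ≡ 16 (mod 41).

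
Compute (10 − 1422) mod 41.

23

1422 mod 41 = 28 (since 34·41 = 1394).
(10 − 28) mod 41 = 23.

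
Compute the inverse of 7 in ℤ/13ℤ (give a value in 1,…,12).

2

13 = 1·7 + 6
7 = 1·6 + 1
6 = 6·1 + 0
Back-substituting gives 7·2 ≡ 1 (mod 13).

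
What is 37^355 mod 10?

3

The units digit of 37^n cycles with period 4: 7, 9, 3, 1, …
355 leaves remainder 3 on division by 4, so 37^355 ends in 3.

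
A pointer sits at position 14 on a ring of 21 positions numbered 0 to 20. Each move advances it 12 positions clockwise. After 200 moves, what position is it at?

200·12 = 2400.
Dividing 2400 by 21 gives quotient 114 and remainder 6.
(14 + 6) mod 21 = 20.

20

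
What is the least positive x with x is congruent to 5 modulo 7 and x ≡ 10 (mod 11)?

54

x ≡ 5 (mod 7) gives x ∈ {5, 12, 19, 26, 33, 40, 47, 54}.
The first of these with x mod 11 = 10 is 54.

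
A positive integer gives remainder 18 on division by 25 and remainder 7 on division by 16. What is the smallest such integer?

343

x ≡ 7 (mod 16) gives x ∈ {7, 23, 39, 55, 71, 87, 103, 119, …}.
The first of these with x mod 25 = 18 is 343.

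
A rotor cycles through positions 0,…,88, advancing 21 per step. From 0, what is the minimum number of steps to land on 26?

86

The inverse of 21 mod 89 is 17 (since 21·17 = 357 ≡ 1).
So x ≡ 17·26 = 442 ≡ 86 (mod 89).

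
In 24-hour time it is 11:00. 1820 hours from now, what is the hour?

7

1820 − 75·24 = 20, so 1820 ≡ 20 (mod 24).
(11 + 20) mod 24 = 7.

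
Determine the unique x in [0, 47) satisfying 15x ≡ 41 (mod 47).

The inverse of 15 mod 47 is 22 (since 15·22 = 330 ≡ 1).
So x ≡ 22·41 = 902 ≡ 9 (mod 47).
Check: 15·9 = 135 = 2·47 + 41.

9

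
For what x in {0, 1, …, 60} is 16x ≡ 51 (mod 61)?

7

The inverse of 16 mod 61 is 42 (since 16·42 = 672 ≡ 1).
So x ≡ 42·51 = 2142 ≡ 7 (mod 61).
Check: 16·7 = 112 = 1·61 + 51.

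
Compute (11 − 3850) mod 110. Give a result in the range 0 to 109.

3850 mod 110 = 0 (since 35·110 = 3850).
(11 − 0) mod 110 = 11.

11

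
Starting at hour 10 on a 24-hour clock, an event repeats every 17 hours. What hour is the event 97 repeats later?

97·17 = 1649.
Dividing 1649 by 24 gives quotient 68 and remainder 17.
(10 + 17) mod 24 = 3.

3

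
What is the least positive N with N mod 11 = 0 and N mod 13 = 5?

44

Since 13·6 ≡ 1 (mod 11), take x = 5 + 13·((0−5)·6 mod 11) = 5 + 13·3 = 44.
Check: 44 mod 11 = 0, 44 mod 13 = 5.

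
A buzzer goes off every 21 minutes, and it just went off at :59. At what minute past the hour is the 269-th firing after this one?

8

269·21 = 5649.
5649 mod 60 = 9 (since 94·60 = 5640).
(59 + 9) mod 60 = 8.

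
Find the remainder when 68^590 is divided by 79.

Successive squares of 68 mod 79: 68^1≡68, 68^2≡42, 68^4≡26, 68^8≡44, 68^16≡40, 68^32≡20, 68^64≡5, 68^128≡25, 68^256≡72, 68^512≡49.
Since 590 = 2 + 4 + 8 + 64 + 512 in binary, 68^590 ≡ 42·26·44·5·49 ≡ 49 (mod 79).

49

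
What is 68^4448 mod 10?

The units digit of 68^n cycles with period 4: 8, 4, 2, 6, …
4448 mod 4 = 0, so the last digit matches 8^4 = 6.

6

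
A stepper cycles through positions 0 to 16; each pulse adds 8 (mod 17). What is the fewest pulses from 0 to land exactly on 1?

8·15 = 120 = 7·17 + 1, so 8⁻¹ ≡ 15 (mod 17).

15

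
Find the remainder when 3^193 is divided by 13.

3

Square-and-reduce mod 13: 3^1≡3, 3^2≡9, 3^4≡3, 3^8≡9, 3^16≡3, 3^32≡9, 3^64≡3, 3^128≡9.
193 = 1 + 64 + 128, so 3^193 ≡ 3·3·9 ≡ 3 (mod 13).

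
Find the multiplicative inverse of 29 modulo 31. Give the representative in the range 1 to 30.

31 = 1·29 + 2
29 = 14·2 + 1
2 = 2·1 + 0
Back-substituting gives 29·15 ≡ 1 (mod 31).

15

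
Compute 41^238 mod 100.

Successive squares of 41 mod 100: 41^1≡41, 41^2≡81, 41^4≡61, 41^8≡21, 41^16≡41, 41^32≡81, 41^64≡61, 41^128≡21.
Since 238 = 2 + 4 + 8 + 32 + 64 + 128 in binary, 41^238 ≡ 81·61·21·81·61·21 ≡ 21 (mod 100).

21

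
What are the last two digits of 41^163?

By repeated squaring mod 100: 41^1≡41, 41^2≡81, 41^4≡61, 41^8≡21, 41^16≡41, 41^32≡81, 41^64≡61, 41^128≡21.
163 = 1 + 2 + 32 + 128, so 41^163 ≡ 41·81·81·21 ≡ 21 (mod 100).

21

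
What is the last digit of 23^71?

7

Powers of 3 mod 10 repeat with period 4: 3, 9, 7, 1.
71 mod 4 = 3, so the last digit matches 3^3 = 7.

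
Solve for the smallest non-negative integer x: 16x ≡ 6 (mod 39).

The inverse of 16 mod 39 is 22 (since 16·22 = 352 ≡ 1).
Multiplying both sides by 22: x ≡ 22·6 = 132 ≡ 15 (mod 39).

15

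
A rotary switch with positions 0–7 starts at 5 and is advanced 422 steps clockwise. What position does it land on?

3

422 = 52·8 + 6, so 422 mod 8 = 6.
(5 + 6) mod 8 = 3.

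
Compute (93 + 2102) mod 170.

2102 = 12·170 + 62, so 2102 mod 170 = 62.
(93 + 62) mod 170 = 155.

155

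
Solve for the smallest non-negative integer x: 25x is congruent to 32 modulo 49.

15

25⁻¹ ≡ 2 (mod 49) because 25·2 = 50 = 1·49 + 1.
So x ≡ 2·32 = 64 ≡ 15 (mod 49).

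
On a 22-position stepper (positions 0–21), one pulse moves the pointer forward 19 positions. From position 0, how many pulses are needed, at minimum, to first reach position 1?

22 = 1·19 + 3
19 = 6·3 + 1
3 = 3·1 + 0
Back-substituting gives 19·7 ≡ 1 (mod 22).

7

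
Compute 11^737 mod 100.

71

Successive squares of 11 mod 100: 11^1≡11, 11^2≡21, 11^4≡41, 11^8≡81, 11^16≡61, 11^32≡21, 11^64≡41, 11^128≡81, 11^256≡61, 11^512≡21.
737 = 1 + 32 + 64 + 128 + 512, so 11^737 ≡ 11·21·41·81·21 ≡ 71 (mod 100).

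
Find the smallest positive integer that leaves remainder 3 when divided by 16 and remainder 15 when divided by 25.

115

x ≡ 3 (mod 16) gives x ∈ {3, 19, 35, 51, 67, 83, 99, 115}.
The first of these with x mod 25 = 15 is 115.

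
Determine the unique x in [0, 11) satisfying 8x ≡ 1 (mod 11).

The inverse of 8 mod 11 is 7 (since 8·7 = 56 ≡ 1).
So x ≡ 7·1 = 7 ≡ 7 (mod 11).

7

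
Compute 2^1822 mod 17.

Successive squares of 2 mod 17: 2^1≡2, 2^2≡4, 2^4≡16, 2^8≡1, 2^16≡1, 2^32≡1, 2^64≡1, 2^128≡1, 2^256≡1, 2^512≡1, 2^1024≡1.
Since 1822 = 2 + 4 + 8 + 16 + 256 + 512 + 1024 in binary, 2^1822 ≡ 4·16·1·1·1·1·1 ≡ 13 (mod 17).

13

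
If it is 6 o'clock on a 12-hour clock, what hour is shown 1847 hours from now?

Dividing 1847 by 12 gives quotient 153 and remainder 11.
6 + 11 → 5 on a 12-hour dial.

5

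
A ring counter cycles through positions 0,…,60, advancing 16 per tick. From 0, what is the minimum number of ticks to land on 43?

16⁻¹ ≡ 42 (mod 61) because 16·42 = 672 = 11·61 + 1.
So x ≡ 42·43 = 1806 ≡ 37 (mod 61).
Check: 16·37 = 592 = 9·61 + 43.

37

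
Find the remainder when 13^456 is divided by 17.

1

Successive squares of 13 mod 17: 13^1≡13, 13^2≡16, 13^4≡1, 13^8≡1, 13^16≡1, 13^32≡1, 13^64≡1, 13^128≡1, 13^256≡1.
456 = 8 + 64 + 128 + 256, so 13^456 ≡ 1·1·1·1 ≡ 1 (mod 17).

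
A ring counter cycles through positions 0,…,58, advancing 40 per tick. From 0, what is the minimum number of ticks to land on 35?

The inverse of 40 mod 59 is 31 (since 40·31 = 1240 ≡ 1).
Multiplying both sides by 31: x ≡ 31·35 = 1085 ≡ 23 (mod 59).

23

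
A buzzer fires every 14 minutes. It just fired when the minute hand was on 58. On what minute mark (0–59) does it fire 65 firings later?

8

65·14 = 910.
910 mod 60 = 10 (since 15·60 = 900).
(58 + 10) mod 60 = 8.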